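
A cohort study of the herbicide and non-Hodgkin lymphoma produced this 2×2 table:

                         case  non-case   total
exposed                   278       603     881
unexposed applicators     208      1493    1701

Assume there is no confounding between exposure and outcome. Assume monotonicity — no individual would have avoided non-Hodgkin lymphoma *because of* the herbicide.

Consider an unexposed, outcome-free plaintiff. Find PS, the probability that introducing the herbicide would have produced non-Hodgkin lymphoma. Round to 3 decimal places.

PS ≈ 0.220

p₁ = P(outcome | exposed) = 278/881 = 0.31555
p₀ = P(outcome | unexposed) = 208/1701 = 0.12228
Under exogeneity and monotonicity, PS = (p₁ − p₀) / (1 − p₀).
PS = (0.31555 − 0.12228) / (1 − 0.12228) = 0.19327 / 0.87772 ≈ 0.2202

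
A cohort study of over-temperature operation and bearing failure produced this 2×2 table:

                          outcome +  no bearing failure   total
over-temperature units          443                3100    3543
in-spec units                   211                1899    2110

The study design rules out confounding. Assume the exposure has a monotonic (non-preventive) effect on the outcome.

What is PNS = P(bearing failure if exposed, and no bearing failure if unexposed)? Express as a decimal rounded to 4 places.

PNS ≈ 0.0250

p₁ = P(outcome | exposed) = 443/3543 = 0.12504
p₀ = P(outcome | unexposed) = 211/2110 = 0.1
Under exogeneity and monotonicity, PNS = p₁ − p₀.
PNS = 0.12504 − 0.1 = 0.025035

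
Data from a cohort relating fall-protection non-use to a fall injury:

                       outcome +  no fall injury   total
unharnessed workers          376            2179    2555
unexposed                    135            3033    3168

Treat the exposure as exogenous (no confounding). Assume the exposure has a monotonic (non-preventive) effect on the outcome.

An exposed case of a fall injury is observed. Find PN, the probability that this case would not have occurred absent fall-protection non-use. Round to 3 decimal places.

PN ≈ 0.710

p₁ = P(outcome | exposed) = 376/2555 = 0.14716
p₀ = P(outcome | unexposed) = 135/3168 = 0.042614
Under exogeneity and monotonicity, PN = (p₁ − p₀)/p₁.
PN = (0.14716 − 0.042614) / 0.14716 ≈ 0.7104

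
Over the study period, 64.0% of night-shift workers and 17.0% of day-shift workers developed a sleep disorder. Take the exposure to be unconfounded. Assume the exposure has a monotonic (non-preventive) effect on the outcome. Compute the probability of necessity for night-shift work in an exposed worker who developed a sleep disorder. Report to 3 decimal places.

PN ≈ 0.734

p₁ = 0.64, p₀ = 0.17.
Under exogeneity and monotonicity, PN = (p₁ − p₀) / p₁.
PN = (0.64 − 0.17) / 0.64 = 0.47 / 0.64 ≈ 0.7344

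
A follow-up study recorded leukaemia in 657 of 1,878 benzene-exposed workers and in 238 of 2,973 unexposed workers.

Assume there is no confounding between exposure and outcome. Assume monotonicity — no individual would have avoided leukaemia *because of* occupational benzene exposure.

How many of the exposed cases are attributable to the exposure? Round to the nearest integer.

about 507 cases

p₁ = P(outcome | exposed) = 657/1878 = 0.34984
p₀ = P(outcome | unexposed) = 238/2973 = 0.080054
PN = (p₁ − p₀)/p₁ = (0.34984 − 0.080054) / 0.34984 ≈ 0.77117.
Attributable cases ≈ PN × (exposed cases) = 0.77117 × 657 ≈ 506.66.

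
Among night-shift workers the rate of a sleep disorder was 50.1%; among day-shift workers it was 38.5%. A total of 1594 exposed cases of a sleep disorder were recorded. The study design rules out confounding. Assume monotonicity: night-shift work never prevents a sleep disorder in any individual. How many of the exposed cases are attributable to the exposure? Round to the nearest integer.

about 369 cases

p₁ = 0.501, p₀ = 0.385.
PN = (p₁ − p₀)/p₁ = (0.501 − 0.385) / 0.501 ≈ 0.23154.
Attributable cases ≈ PN × (exposed cases) = 0.23154 × 1594 ≈ 369.07.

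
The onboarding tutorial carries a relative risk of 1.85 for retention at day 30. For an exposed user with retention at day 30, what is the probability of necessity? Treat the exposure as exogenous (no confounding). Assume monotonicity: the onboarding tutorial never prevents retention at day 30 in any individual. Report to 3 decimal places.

PN ≈ 0.459

Under exogeneity and monotonicity, PN = (RR − 1) / RR = 1 − 1/RR.
PN = (1.85 − 1) / 1.85 = 0.85 / 1.85 ≈ 0.4595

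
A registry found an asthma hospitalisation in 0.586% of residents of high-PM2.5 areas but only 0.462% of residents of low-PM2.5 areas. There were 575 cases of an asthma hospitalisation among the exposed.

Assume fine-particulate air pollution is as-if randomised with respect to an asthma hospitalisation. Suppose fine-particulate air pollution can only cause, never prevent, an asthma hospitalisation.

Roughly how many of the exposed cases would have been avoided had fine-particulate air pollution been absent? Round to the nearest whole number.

about 122 cases

p₁ = 0.00586, p₀ = 0.00462.
PN = (p₁ − p₀)/p₁ = (0.00586 − 0.00462) / 0.00586 ≈ 0.21160.
Attributable cases ≈ PN × (exposed cases) = 0.21160 × 575 ≈ 121.67.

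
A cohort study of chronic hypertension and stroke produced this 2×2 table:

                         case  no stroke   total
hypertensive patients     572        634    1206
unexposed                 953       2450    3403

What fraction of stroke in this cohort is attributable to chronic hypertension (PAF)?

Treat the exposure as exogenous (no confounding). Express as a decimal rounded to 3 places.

PAF ≈ 0.154

p₁ = P(outcome | exposed) = 572/1206 = 0.4743
p₀ = P(outcome | unexposed) = 953/3403 = 0.28005
Exposure prevalence π = 1206/4609 = 0.26166; overall risk P(Y=1) = 0.33087.
Under exogeneity, PAF = [P(Y=1) − p₀]/P(Y=1).
PAF = (0.33087 − 0.28005) / 0.33087 ≈ 0.1536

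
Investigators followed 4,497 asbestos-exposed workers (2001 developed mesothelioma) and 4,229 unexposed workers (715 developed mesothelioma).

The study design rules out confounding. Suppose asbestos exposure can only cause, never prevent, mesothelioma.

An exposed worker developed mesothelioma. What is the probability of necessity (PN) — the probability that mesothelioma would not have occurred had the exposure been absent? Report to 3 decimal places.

PN ≈ 0.620

p₁ = P(outcome | exposed) = 2001/4497 = 0.44496
p₀ = P(outcome | unexposed) = 715/4229 = 0.16907
Under exogeneity and monotonicity, PN = (p₁ − p₀) / p₁.
PN = (0.44496 − 0.16907) / 0.44496 = 0.27589 / 0.44496 ≈ 0.6200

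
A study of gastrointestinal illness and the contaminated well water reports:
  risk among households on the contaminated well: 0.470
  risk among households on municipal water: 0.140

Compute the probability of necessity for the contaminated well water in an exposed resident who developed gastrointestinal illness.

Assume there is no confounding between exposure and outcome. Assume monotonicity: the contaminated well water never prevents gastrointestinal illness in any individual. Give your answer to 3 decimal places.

Let p₁ = 0.47, p₀ = 0.14.
Under exogeneity and monotonicity, PN = (p₁ − p₀) / p₁.
PN = (0.47 − 0.14) / 0.47 = 0.33 / 0.47 ≈ 0.7021

PN ≈ 0.702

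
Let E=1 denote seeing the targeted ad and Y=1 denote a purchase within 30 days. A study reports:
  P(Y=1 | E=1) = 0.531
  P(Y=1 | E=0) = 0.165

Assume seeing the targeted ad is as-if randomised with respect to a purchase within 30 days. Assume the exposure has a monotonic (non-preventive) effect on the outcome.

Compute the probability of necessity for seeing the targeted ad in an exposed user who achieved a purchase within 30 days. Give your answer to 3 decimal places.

PN ≈ 0.689

Let p₁ = 0.531, p₀ = 0.165.
Under exogeneity and monotonicity, PN = (p₁ − p₀) / p₁.
PN = (0.531 − 0.165) / 0.531 = 0.366 / 0.531 ≈ 0.6893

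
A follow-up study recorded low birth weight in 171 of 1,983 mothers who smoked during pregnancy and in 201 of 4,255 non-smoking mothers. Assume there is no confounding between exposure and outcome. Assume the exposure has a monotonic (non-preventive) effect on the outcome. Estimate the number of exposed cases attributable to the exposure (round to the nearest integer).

about 77 cases

p₁ = P(outcome | exposed) = 171/1983 = 0.086233
p₀ = P(outcome | unexposed) = 201/4255 = 0.047239
PN = (p₁ − p₀)/p₁ = (0.086233 − 0.047239) / 0.086233 ≈ 0.45220.
Attributable cases ≈ PN × (exposed cases) = 0.45220 × 171 ≈ 77.33.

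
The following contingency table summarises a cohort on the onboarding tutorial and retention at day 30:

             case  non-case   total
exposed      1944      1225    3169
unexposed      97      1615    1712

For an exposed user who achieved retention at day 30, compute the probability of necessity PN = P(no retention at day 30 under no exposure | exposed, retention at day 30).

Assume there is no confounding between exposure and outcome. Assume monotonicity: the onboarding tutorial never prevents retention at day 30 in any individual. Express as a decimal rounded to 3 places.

PN ≈ 0.908

p₁ = P(outcome | exposed) = 1944/3169 = 0.61344
p₀ = P(outcome | unexposed) = 97/1712 = 0.056659
Under exogeneity and monotonicity, PN = (p₁ − p₀)/p₁.
PN = (0.61344 − 0.056659) / 0.61344 ≈ 0.9076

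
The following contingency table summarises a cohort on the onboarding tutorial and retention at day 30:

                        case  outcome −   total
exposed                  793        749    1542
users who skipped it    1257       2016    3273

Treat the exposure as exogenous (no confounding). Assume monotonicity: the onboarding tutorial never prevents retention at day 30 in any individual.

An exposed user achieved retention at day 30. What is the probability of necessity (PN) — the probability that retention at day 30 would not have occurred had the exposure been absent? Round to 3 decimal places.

p₁ = P(outcome | exposed) = 793/1542 = 0.51427
p₀ = P(outcome | unexposed) = 1257/3273 = 0.38405
Under exogeneity and monotonicity, PN = (p₁ − p₀) / p₁.
PN = (0.51427 − 0.38405) / 0.51427 = 0.13022 / 0.51427 ≈ 0.2532

PN ≈ 0.253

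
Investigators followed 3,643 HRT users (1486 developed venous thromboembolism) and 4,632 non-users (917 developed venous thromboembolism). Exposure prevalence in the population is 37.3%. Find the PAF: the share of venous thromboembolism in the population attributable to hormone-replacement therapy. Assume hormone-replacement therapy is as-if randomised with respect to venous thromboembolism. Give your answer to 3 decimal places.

p₁ = P(outcome | exposed) = 1486/3643 = 0.40791
p₀ = P(outcome | unexposed) = 917/4632 = 0.19797
Overall risk P(Y=1) = π·p₁ + (1−π)·p₀ = 0.373×0.40791 + 0.627×0.19797 = 0.27628.
Under exogeneity, PAF = [P(Y=1) − p₀] / P(Y=1).
PAF = (0.27628 − 0.19797) / 0.27628 ≈ 0.2834

PAF ≈ 0.283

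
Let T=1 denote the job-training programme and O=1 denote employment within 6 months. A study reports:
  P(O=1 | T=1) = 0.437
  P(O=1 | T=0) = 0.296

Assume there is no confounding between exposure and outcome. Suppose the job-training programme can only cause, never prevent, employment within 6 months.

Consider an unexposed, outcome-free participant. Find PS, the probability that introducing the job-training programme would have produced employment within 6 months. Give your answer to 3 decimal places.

Let p₁ = 0.437, p₀ = 0.296.
Under exogeneity and monotonicity, PS = (p₁ − p₀) / (1 − p₀).
PS = (0.437 − 0.296) / (1 − 0.296) = 0.141 / 0.704 ≈ 0.2003

PS ≈ 0.200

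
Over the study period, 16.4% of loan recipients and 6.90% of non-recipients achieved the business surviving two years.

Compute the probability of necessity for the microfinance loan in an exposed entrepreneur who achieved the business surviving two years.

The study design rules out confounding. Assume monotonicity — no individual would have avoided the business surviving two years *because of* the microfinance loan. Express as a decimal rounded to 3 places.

PN ≈ 0.579

p₁ = 0.164, p₀ = 0.069.
Under exogeneity and monotonicity, PN = (p₁ − p₀) / p₁.
PN = (0.164 − 0.069) / 0.164 = 0.095 / 0.164 ≈ 0.5793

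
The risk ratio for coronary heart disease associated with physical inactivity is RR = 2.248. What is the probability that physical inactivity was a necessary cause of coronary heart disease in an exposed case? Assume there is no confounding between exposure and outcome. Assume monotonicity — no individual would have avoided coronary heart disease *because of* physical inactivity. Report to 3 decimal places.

Under exogeneity and monotonicity, PN = (RR − 1) / RR = 1 − 1/RR.
PN = (2.248 − 1) / 2.248 = 1.248 / 2.248 ≈ 0.5552

PN ≈ 0.555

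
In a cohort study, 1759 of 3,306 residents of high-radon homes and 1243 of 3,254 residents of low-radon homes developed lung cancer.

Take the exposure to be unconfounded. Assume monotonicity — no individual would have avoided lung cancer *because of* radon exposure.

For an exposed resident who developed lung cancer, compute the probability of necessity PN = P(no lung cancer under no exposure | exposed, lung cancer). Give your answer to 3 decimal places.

PN ≈ 0.282

p₁ = P(outcome | exposed) = 1759/3306 = 0.53206
p₀ = P(outcome | unexposed) = 1243/3254 = 0.38199
Under exogeneity and monotonicity, PN = (p₁ − p₀) / p₁.
PN = (0.53206 − 0.38199) / 0.53206 = 0.15007 / 0.53206 ≈ 0.2821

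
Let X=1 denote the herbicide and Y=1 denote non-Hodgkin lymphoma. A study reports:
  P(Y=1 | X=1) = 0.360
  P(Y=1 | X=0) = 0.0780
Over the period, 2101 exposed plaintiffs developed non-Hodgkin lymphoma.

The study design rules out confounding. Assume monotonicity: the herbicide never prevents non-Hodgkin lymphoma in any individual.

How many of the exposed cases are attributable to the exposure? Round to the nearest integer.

about 1646 cases

Let p₁ = 0.36, p₀ = 0.078.
PN = (p₁ − p₀)/p₁ = (0.36 − 0.078) / 0.36 ≈ 0.78333.
Attributable cases ≈ PN × (exposed cases) = 0.78333 × 2101 ≈ 1645.78.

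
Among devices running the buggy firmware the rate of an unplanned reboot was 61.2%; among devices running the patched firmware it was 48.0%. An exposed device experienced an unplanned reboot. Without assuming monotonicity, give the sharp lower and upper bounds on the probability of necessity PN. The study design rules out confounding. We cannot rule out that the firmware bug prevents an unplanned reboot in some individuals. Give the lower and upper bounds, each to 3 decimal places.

0.216 ≤ PN ≤ 0.850

p₁ = 0.612, p₀ = 0.48.
Under exogeneity alone the bounds on PN are max{0,(p₁−p₀)/p₁} ≤ PN ≤ min{1,(1−p₀)/p₁}.
  lower = (p₁ − p₀)/p₁ = 0.132 / 0.612 ≈ 0.2157
  upper = min{1, (1 − p₀)/p₁} = 0.52 / 0.612 ≈ 0.8497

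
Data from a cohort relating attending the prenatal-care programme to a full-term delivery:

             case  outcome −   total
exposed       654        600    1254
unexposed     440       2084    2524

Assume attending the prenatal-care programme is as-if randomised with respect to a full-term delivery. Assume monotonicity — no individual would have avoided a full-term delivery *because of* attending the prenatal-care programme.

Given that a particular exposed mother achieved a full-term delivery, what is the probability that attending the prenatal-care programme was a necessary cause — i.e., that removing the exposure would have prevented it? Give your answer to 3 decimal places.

PN ≈ 0.666

p₁ = P(outcome | exposed) = 654/1254 = 0.52153
p₀ = P(outcome | unexposed) = 440/2524 = 0.17433
Under exogeneity and monotonicity, PN = (p₁ − p₀)/p₁.
PN = (0.52153 − 0.17433) / 0.52153 ≈ 0.6657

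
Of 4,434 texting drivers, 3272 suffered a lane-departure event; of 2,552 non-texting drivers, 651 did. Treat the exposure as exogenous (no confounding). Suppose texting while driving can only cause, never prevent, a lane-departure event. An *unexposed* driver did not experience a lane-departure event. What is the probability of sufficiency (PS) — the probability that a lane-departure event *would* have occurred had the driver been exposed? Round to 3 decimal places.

PS ≈ 0.648

p₁ = P(outcome | exposed) = 3272/4434 = 0.73793
p₀ = P(outcome | unexposed) = 651/2552 = 0.25509
Under exogeneity and monotonicity, PS = (p₁ − p₀) / (1 − p₀).
PS = (0.73793 − 0.25509) / (1 − 0.25509) = 0.48284 / 0.74491 ≈ 0.6482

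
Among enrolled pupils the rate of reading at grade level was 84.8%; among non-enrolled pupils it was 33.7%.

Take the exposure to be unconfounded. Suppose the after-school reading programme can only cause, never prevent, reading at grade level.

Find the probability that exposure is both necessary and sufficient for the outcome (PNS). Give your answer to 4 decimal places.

PNS ≈ 0.5110

p₁ = 0.848, p₀ = 0.337.
Under exogeneity and monotonicity, PNS = p₁ − p₀.
PNS = 0.848 − 0.337 = 0.511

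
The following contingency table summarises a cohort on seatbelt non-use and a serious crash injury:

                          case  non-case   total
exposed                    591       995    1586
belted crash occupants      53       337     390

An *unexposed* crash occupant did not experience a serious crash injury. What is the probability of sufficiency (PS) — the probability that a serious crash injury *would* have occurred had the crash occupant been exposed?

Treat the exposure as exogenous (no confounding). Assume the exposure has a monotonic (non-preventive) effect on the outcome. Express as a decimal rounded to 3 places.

p₁ = P(outcome | exposed) = 591/1586 = 0.37264
p₀ = P(outcome | unexposed) = 53/390 = 0.1359
Under exogeneity and monotonicity, PS = (p₁ − p₀)/(1 − p₀).
PS = (0.37264 − 0.1359) / 0.8641 ≈ 0.2740

PS ≈ 0.274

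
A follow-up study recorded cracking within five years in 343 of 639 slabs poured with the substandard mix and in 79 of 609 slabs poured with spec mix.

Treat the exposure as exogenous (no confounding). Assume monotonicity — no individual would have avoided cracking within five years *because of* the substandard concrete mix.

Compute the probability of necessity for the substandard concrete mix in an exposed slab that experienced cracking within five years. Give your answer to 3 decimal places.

p₁ = P(outcome | exposed) = 343/639 = 0.53678
p₀ = P(outcome | unexposed) = 79/609 = 0.12972
Under exogeneity and monotonicity, PN = (p₁ − p₀) / p₁.
PN = (0.53678 − 0.12972) / 0.53678 = 0.40706 / 0.53678 ≈ 0.7583

PN ≈ 0.758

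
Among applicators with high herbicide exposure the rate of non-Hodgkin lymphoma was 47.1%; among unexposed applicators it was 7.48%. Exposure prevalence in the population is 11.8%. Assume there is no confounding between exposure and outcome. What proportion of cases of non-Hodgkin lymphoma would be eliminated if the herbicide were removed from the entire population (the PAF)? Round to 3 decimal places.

PAF ≈ 0.385

p₁ = 0.471, p₀ = 0.0748.
Overall risk P(Y=1) = π·p₁ + (1−π)·p₀ = 0.118×0.471 + 0.882×0.0748 = 0.12155.
Under exogeneity, PAF = [P(Y=1) − p₀] / P(Y=1).
PAF = (0.12155 − 0.0748) / 0.12155 ≈ 0.3846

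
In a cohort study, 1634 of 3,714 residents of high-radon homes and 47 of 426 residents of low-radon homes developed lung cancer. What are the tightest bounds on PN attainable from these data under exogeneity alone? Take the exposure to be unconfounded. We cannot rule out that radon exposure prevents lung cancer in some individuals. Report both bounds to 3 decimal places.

0.749 ≤ PN ≤ 1.000

p₁ = P(outcome | exposed) = 1634/3714 = 0.43996
p₀ = P(outcome | unexposed) = 47/426 = 0.11033
Under exogeneity alone the bounds on PN are max{0,(p₁−p₀)/p₁} ≤ PN ≤ min{1,(1−p₀)/p₁}.
  lower = (p₁ − p₀)/p₁ = 0.32963 / 0.43996 ≈ 0.7492
  upper = min{1, (1 − p₀)/p₁} = 0.88967 / 0.43996 ≈ 2.0222 → capped at 1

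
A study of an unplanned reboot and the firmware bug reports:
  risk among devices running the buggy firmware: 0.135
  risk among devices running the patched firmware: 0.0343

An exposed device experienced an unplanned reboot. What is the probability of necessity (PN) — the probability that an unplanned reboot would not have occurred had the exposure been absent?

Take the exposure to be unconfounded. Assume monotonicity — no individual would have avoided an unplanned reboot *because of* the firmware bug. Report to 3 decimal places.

Let p₁ = 0.135, p₀ = 0.0343.
Under exogeneity and monotonicity, PN = (p₁ − p₀) / p₁.
PN = (0.135 − 0.0343) / 0.135 = 0.1007 / 0.135 ≈ 0.7459

PN ≈ 0.746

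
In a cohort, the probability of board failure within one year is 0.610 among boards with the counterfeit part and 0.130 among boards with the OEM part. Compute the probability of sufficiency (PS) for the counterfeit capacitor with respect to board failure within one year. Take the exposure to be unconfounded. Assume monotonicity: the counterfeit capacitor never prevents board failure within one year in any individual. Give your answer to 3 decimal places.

Let p₁ = 0.61, p₀ = 0.13.
Under exogeneity and monotonicity, PS = (p₁ − p₀) / (1 − p₀).
PS = (0.61 − 0.13) / (1 − 0.13) = 0.48 / 0.87 ≈ 0.5517

PS ≈ 0.552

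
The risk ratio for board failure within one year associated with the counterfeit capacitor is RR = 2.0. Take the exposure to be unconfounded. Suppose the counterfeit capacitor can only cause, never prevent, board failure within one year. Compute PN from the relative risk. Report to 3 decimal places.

PN ≈ 0.500

Under exogeneity and monotonicity, PN = (RR − 1) / RR = 1 − 1/RR.
PN = (2.0 − 1) / 2.0 = 1 / 2.0 ≈ 0.5000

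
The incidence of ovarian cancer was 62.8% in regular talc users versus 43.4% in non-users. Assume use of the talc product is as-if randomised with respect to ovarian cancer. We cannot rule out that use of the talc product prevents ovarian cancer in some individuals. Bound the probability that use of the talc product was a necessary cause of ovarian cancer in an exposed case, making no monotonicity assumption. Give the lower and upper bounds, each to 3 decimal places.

p₁ = 0.628, p₀ = 0.434.
Under exogeneity alone the bounds on PN are max{0,(p₁−p₀)/p₁} ≤ PN ≤ min{1,(1−p₀)/p₁}.
  lower = (p₁ − p₀)/p₁ = 0.194 / 0.628 ≈ 0.3089
  upper = min{1, (1 − p₀)/p₁} = 0.566 / 0.628 ≈ 0.9013

0.309 ≤ PN ≤ 0.901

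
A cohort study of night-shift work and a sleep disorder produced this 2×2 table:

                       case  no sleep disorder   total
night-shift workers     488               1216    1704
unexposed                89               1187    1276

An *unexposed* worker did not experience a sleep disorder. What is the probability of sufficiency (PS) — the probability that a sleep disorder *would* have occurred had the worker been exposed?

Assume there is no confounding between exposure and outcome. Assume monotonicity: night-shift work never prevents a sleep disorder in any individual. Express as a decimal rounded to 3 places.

PS ≈ 0.233

p₁ = P(outcome | exposed) = 488/1704 = 0.28638
p₀ = P(outcome | unexposed) = 89/1276 = 0.069749
Under exogeneity and monotonicity, PS = (p₁ − p₀)/(1 − p₀).
PS = (0.28638 − 0.069749) / 0.93025 ≈ 0.2329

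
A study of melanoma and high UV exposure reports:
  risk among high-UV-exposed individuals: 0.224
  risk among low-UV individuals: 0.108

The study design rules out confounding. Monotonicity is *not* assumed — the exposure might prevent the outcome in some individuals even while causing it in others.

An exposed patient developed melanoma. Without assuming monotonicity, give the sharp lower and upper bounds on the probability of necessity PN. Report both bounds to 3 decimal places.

Let p₁ = 0.224, p₀ = 0.108.
Under exogeneity alone the bounds on PN are max{0,(p₁−p₀)/p₁} ≤ PN ≤ min{1,(1−p₀)/p₁}.
  lower = (p₁ − p₀)/p₁ = 0.116 / 0.224 ≈ 0.5179
  upper = min{1, (1 − p₀)/p₁} = 0.892 / 0.224 ≈ 3.9821 → capped at 1

0.518 ≤ PN ≤ 1.000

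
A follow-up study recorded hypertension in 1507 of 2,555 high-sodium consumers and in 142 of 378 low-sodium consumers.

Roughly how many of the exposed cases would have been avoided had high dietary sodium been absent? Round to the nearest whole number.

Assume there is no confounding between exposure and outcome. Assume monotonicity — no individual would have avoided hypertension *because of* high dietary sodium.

p₁ = P(outcome | exposed) = 1507/2555 = 0.58982
p₀ = P(outcome | unexposed) = 142/378 = 0.37566
PN = (p₁ − p₀)/p₁ = (0.58982 − 0.37566) / 0.58982 ≈ 0.36310.
Attributable cases ≈ PN × (exposed cases) = 0.36310 × 1507 ≈ 547.19.

about 547 cases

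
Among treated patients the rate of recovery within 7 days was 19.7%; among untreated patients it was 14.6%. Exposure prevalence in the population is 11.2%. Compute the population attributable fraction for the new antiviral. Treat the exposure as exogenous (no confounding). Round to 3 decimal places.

PAF ≈ 0.038

p₁ = 0.197, p₀ = 0.146.
Overall risk P(Y=1) = π·p₁ + (1−π)·p₀ = 0.112×0.197 + 0.888×0.146 = 0.15171.
Under exogeneity, PAF = [P(Y=1) − p₀] / P(Y=1).
PAF = (0.15171 − 0.146) / 0.15171 ≈ 0.0377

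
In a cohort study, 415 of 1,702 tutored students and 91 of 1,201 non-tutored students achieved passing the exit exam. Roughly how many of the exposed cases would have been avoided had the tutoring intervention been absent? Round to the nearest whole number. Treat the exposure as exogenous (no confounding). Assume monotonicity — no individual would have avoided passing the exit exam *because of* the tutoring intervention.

about 286 cases

p₁ = P(outcome | exposed) = 415/1702 = 0.24383
p₀ = P(outcome | unexposed) = 91/1201 = 0.07577
PN = (p₁ − p₀)/p₁ = (0.24383 − 0.07577) / 0.24383 ≈ 0.68925.
Attributable cases ≈ PN × (exposed cases) = 0.68925 × 415 ≈ 286.04.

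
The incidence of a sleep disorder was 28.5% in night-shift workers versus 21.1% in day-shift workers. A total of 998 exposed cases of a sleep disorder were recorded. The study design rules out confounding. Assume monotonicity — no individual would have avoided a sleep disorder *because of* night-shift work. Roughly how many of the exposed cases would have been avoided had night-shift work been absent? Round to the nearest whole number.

p₁ = 0.285, p₀ = 0.211.
PN = (p₁ − p₀)/p₁ = (0.285 − 0.211) / 0.285 ≈ 0.25965.
Attributable cases ≈ PN × (exposed cases) = 0.25965 × 998 ≈ 259.13.

about 259 cases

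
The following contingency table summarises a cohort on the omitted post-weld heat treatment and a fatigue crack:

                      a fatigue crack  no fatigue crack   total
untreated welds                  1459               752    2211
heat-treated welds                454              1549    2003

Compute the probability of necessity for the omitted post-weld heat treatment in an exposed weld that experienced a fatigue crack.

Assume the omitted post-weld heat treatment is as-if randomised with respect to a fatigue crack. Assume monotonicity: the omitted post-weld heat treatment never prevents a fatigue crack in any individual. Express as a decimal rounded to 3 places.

p₁ = P(outcome | exposed) = 1459/2211 = 0.65988
p₀ = P(outcome | unexposed) = 454/2003 = 0.22666
Under exogeneity and monotonicity, PN = (p₁ − p₀)/p₁.
PN = (0.65988 − 0.22666) / 0.65988 ≈ 0.6565

PN ≈ 0.657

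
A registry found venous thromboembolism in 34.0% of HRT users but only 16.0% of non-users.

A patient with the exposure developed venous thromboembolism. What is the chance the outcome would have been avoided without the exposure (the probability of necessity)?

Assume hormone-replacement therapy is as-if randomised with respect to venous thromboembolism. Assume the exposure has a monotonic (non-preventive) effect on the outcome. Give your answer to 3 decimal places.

PN ≈ 0.529

p₁ = 0.34, p₀ = 0.16.
Under exogeneity and monotonicity, PN = (p₁ − p₀) / p₁.
PN = (0.34 − 0.16) / 0.34 = 0.18 / 0.34 ≈ 0.5294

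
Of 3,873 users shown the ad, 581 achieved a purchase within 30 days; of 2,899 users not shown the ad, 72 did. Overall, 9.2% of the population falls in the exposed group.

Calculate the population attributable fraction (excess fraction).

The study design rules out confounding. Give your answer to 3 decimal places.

PAF ≈ 0.317

p₁ = P(outcome | exposed) = 581/3873 = 0.15001
p₀ = P(outcome | unexposed) = 72/2899 = 0.024836
Overall risk P(Y=1) = π·p₁ + (1−π)·p₀ = 0.092×0.15001 + 0.908×0.024836 = 0.036352.
Under exogeneity, PAF = [P(Y=1) − p₀] / P(Y=1).
PAF = (0.036352 − 0.024836) / 0.036352 ≈ 0.3168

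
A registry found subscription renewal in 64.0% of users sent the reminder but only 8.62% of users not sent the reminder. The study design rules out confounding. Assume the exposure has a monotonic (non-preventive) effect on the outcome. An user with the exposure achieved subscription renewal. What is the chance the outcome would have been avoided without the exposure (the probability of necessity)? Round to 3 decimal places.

p₁ = 0.64, p₀ = 0.0862.
Under exogeneity and monotonicity, PN = (p₁ − p₀) / p₁.
PN = (0.64 − 0.0862) / 0.64 = 0.5538 / 0.64 ≈ 0.8653

PN ≈ 0.865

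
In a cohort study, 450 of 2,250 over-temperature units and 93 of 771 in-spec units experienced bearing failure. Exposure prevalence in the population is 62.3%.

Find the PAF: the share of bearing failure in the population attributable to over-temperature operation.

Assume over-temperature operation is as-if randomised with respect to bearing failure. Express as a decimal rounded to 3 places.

PAF ≈ 0.291

p₁ = P(outcome | exposed) = 450/2250 = 0.2
p₀ = P(outcome | unexposed) = 93/771 = 0.12062
Overall risk P(Y=1) = π·p₁ + (1−π)·p₀ = 0.623×0.2 + 0.377×0.12062 = 0.17007.
Under exogeneity, PAF = [P(Y=1) − p₀] / P(Y=1).
PAF = (0.17007 − 0.12062) / 0.17007 ≈ 0.2908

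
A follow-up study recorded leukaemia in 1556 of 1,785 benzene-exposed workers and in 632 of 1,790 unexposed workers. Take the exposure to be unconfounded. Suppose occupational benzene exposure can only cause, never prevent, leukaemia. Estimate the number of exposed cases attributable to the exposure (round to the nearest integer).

p₁ = P(outcome | exposed) = 1556/1785 = 0.87171
p₀ = P(outcome | unexposed) = 632/1790 = 0.35307
PN = (p₁ − p₀)/p₁ = (0.87171 − 0.35307) / 0.87171 ≈ 0.59496.
Attributable cases ≈ PN × (exposed cases) = 0.59496 × 1556 ≈ 925.77.

about 926 cases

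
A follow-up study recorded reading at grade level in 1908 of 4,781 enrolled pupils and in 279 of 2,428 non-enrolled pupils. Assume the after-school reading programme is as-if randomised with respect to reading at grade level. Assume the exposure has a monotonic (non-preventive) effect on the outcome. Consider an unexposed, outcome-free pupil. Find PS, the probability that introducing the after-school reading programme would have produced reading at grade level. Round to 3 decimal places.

p₁ = P(outcome | exposed) = 1908/4781 = 0.39908
p₀ = P(outcome | unexposed) = 279/2428 = 0.11491
Under exogeneity and monotonicity, PS = (p₁ − p₀) / (1 − p₀).
PS = (0.39908 − 0.11491) / (1 − 0.11491) = 0.28417 / 0.88509 ≈ 0.3211

PS ≈ 0.321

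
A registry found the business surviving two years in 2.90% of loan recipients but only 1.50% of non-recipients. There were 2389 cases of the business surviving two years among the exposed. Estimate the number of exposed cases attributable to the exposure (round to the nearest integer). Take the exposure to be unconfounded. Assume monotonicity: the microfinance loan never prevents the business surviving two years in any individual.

p₁ = 0.029, p₀ = 0.015.
PN = (p₁ − p₀)/p₁ = (0.029 − 0.015) / 0.029 ≈ 0.48276.
Attributable cases ≈ PN × (exposed cases) = 0.48276 × 2389 ≈ 1153.31.

about 1153 cases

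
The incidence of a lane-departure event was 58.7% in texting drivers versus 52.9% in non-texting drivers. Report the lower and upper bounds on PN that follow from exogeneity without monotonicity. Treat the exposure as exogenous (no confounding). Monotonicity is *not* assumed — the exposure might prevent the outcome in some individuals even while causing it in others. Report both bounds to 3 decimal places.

0.099 ≤ PN ≤ 0.802

p₁ = 0.587, p₀ = 0.529.
Under exogeneity alone the bounds on PN are max{0,(p₁−p₀)/p₁} ≤ PN ≤ min{1,(1−p₀)/p₁}.
  lower = (p₁ − p₀)/p₁ = 0.058 / 0.587 ≈ 0.0988
  upper = min{1, (1 − p₀)/p₁} = 0.471 / 0.587 ≈ 0.8024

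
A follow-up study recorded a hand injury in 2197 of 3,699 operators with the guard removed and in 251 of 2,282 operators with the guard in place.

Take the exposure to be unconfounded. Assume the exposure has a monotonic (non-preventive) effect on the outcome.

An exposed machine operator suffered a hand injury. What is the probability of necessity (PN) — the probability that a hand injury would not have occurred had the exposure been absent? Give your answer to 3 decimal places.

p₁ = P(outcome | exposed) = 2197/3699 = 0.59394
p₀ = P(outcome | unexposed) = 251/2282 = 0.10999
Under exogeneity and monotonicity, PN = (p₁ − p₀) / p₁.
PN = (0.59394 − 0.10999) / 0.59394 = 0.48395 / 0.59394 ≈ 0.8148

PN ≈ 0.815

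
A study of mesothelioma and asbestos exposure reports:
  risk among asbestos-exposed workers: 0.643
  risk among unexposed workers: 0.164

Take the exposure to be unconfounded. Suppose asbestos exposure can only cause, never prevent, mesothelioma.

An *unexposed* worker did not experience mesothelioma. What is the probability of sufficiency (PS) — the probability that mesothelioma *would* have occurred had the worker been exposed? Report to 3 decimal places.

PS ≈ 0.573

Let p₁ = 0.643, p₀ = 0.164.
Under exogeneity and monotonicity, PS = (p₁ − p₀) / (1 − p₀).
PS = (0.643 − 0.164) / (1 − 0.164) = 0.479 / 0.836 ≈ 0.5730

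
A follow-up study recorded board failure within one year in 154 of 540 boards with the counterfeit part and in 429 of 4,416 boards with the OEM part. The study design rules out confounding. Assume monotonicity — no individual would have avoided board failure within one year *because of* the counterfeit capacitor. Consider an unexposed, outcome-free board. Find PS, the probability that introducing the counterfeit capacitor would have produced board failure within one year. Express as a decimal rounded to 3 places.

PS ≈ 0.208

p₁ = P(outcome | exposed) = 154/540 = 0.28519
p₀ = P(outcome | unexposed) = 429/4416 = 0.097147
Under exogeneity and monotonicity, PS = (p₁ − p₀) / (1 − p₀).
PS = (0.28519 − 0.097147) / (1 − 0.097147) = 0.18804 / 0.90285 ≈ 0.2083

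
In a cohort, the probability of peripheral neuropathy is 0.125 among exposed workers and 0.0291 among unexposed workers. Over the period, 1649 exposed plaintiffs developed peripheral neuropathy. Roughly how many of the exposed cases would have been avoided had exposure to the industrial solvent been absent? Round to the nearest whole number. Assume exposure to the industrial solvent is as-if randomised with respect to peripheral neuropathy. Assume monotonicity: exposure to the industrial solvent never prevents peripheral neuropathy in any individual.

about 1265 cases

Let p₁ = 0.125, p₀ = 0.0291.
PN = (p₁ − p₀)/p₁ = (0.125 − 0.0291) / 0.125 ≈ 0.76720.
Attributable cases ≈ PN × (exposed cases) = 0.76720 × 1649 ≈ 1265.11.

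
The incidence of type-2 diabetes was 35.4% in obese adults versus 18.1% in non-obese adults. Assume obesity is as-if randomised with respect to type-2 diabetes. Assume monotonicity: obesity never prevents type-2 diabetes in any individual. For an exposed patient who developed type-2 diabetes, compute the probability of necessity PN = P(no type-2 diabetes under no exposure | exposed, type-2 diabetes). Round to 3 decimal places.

PN ≈ 0.489

p₁ = 0.354, p₀ = 0.181.
Under exogeneity and monotonicity, PN = (p₁ − p₀) / p₁.
PN = (0.354 − 0.181) / 0.354 = 0.173 / 0.354 ≈ 0.4887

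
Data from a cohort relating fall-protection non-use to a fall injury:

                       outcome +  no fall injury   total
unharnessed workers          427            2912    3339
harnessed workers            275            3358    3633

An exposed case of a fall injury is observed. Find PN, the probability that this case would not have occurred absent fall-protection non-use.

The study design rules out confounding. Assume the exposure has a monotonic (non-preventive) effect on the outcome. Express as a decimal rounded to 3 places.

p₁ = P(outcome | exposed) = 427/3339 = 0.12788
p₀ = P(outcome | unexposed) = 275/3633 = 0.075695
Under exogeneity and monotonicity, PN = (p₁ − p₀)/p₁.
PN = (0.12788 − 0.075695) / 0.12788 ≈ 0.4081

PN ≈ 0.408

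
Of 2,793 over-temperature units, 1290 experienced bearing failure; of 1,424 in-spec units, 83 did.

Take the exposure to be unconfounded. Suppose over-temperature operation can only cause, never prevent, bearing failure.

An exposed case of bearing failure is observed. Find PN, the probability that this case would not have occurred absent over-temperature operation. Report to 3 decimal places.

PN ≈ 0.874

p₁ = P(outcome | exposed) = 1290/2793 = 0.46187
p₀ = P(outcome | unexposed) = 83/1424 = 0.058287
Under exogeneity and monotonicity, PN = (p₁ − p₀) / p₁.
PN = (0.46187 − 0.058287) / 0.46187 = 0.40358 / 0.46187 ≈ 0.8738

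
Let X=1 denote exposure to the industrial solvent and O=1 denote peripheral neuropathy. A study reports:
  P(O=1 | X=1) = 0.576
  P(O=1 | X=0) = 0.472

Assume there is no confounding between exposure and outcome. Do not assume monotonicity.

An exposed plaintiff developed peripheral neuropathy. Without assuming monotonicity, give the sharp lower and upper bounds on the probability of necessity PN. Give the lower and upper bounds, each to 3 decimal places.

Let p₁ = 0.576, p₀ = 0.472.
Under exogeneity alone the bounds on PN are max{0,(p₁−p₀)/p₁} ≤ PN ≤ min{1,(1−p₀)/p₁}.
  lower = (p₁ − p₀)/p₁ = 0.104 / 0.576 ≈ 0.1806
  upper = min{1, (1 − p₀)/p₁} = 0.528 / 0.576 ≈ 0.9167

0.181 ≤ PN ≤ 0.917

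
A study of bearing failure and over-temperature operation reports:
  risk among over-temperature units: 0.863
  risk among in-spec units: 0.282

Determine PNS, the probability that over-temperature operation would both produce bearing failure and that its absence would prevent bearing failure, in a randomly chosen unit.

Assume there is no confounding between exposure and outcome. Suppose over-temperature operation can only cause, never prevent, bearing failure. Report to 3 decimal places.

Let p₁ = 0.863, p₀ = 0.282.
Under exogeneity and monotonicity, PNS = p₁ − p₀.
PNS = 0.863 − 0.282 = 0.581

PNS ≈ 0.581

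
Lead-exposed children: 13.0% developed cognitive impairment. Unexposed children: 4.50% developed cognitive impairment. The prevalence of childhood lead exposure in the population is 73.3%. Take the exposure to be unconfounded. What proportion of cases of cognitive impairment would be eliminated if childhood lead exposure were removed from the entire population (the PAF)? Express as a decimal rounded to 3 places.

PAF ≈ 0.581

p₁ = 0.13, p₀ = 0.045.
Overall risk P(Y=1) = π·p₁ + (1−π)·p₀ = 0.733×0.13 + 0.267×0.045 = 0.1073.
Under exogeneity, PAF = [P(Y=1) − p₀] / P(Y=1).
PAF = (0.1073 − 0.045) / 0.1073 ≈ 0.5806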